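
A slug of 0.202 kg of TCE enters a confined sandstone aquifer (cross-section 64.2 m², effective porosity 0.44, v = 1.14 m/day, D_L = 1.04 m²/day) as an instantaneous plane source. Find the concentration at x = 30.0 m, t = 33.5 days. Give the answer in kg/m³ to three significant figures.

0.000211 kg/m³

For an instantaneous plane source, C(x,t) = M/(n_e·A·√(4πDt)) · exp(−(x−vt)²/(4Dt)), with n_e·A the pore (flow) area.
Plume center vt = 1.14 × 33.5 = 38.19 m, so the well at 30.0 m is 8.19 m upgradient of the peak.
√(4πDt) = 20.92 m, giving peak height M/(n_e·A·√(4πDt)) = 0.202/(0.44 × 64.2 × 20.92) = 0.0003418 kg/m³.
(x−vt)²/(4Dt) = (-8.19)²/(4 × 1.04 × 33.5) = 0.4813; exp(−0.4813) = 0.6180.
C = 0.0003418 × 0.6180 = 0.000211 kg/m³.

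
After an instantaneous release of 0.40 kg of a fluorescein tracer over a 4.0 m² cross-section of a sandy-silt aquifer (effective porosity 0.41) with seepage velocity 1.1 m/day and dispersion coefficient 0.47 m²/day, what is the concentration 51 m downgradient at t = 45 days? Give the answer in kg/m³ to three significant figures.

0.0146 kg/m³

For an instantaneous plane source, C(x,t) = M/(n_e·A·√(4πDt)) · exp(−(x−vt)²/(4Dt)), with n_e·A the pore (flow) area.
Plume center vt = 1.1 × 45 = 49.5 m, so the well at 51 m is 1.5 m downgradient of the peak.
√(4πDt) = 16.30 m, giving peak height M/(n_e·A·√(4πDt)) = 0.40/(0.41 × 4.0 × 16.30) = 0.01496 kg/m³.
(x−vt)²/(4Dt) = (1.5)²/(4 × 0.47 × 45) = 0.02660; exp(−0.02660) = 0.9738.
C = 0.01496 × 0.9738 = 0.0146 kg/m³.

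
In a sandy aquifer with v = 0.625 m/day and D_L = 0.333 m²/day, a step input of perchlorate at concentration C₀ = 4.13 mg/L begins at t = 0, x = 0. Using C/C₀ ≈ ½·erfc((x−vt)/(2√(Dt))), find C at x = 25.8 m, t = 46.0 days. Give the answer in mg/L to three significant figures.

2.90 mg/L

For a continuous step input, C/C₀ ≈ ½·erfc((x−vt)/(2√(Dt))).
vt = 0.625 × 46.0 = 28.75 m and 2√(Dt) = 2√(0.333 × 46.0) = 7.828 m.
Argument (x−vt)/(2√(Dt)) = (25.8 − 28.75)/7.828 = -0.3769; ½·erfc(-0.3769) = 0.7030.
C = 4.13 × 0.7030 = 2.90 mg/L.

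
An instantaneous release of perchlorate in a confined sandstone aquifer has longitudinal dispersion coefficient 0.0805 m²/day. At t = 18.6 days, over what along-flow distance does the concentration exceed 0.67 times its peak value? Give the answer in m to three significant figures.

3.10 m

The plume is Gaussian with σ = √(2Dt) = √(2 × 0.0805 × 18.6) = 1.730 m.
C/C_peak = exp(−Δx²/(2σ²)) = 0.67 ⇒ Δx = σ·√(−2 ln 0.67) = 1.730 × 0.8950 = 1.548 m.
Width = 2Δx = 3.10 m.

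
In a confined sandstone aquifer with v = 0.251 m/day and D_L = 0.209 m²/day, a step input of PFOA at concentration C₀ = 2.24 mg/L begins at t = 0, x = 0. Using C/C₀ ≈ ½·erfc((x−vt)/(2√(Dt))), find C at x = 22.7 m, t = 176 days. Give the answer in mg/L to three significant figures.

For a continuous step input, C/C₀ ≈ ½·erfc((x−vt)/(2√(Dt))).
vt = 0.251 × 176 = 44.176 m and 2√(Dt) = 2√(0.209 × 176) = 12.13 m.
Argument (x−vt)/(2√(Dt)) = (22.7 − 44.176)/12.13 = -1.770; ½·erfc(-1.770) = 0.9938.
C = 2.24 × 0.9938 = 2.23 mg/L.

2.23 mg/L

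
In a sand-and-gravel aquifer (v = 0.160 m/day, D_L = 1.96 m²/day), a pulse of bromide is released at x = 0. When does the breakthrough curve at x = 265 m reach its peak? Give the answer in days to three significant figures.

1580 days

For the 1D instantaneous-source solution, setting ∂C/∂t = 0 at fixed x gives v²t² + 2Dt − x² = 0, so t = (√(D² + v²x²) − D)/v².
√(D² + v²x²) = √(1.96² + 0.160² × 265²) = 42.45; v² = 0.0256.
t = (42.45 − 1.96)/0.0256 = 1580 days (vs. the pure-advection estimate x/v = 1660 d).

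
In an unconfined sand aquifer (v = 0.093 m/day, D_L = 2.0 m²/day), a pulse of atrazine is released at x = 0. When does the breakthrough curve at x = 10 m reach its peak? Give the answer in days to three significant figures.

23.8 days

For the 1D instantaneous-source solution, setting ∂C/∂t = 0 at fixed x gives v²t² + 2Dt − x² = 0, so t = (√(D² + v²x²) − D)/v².
√(D² + v²x²) = √(2.0² + 0.093² × 10²) = 2.206; v² = 0.008649.
t = (2.206 − 2.0)/0.008649 = 23.8 days (vs. the pure-advection estimate x/v = 108 d).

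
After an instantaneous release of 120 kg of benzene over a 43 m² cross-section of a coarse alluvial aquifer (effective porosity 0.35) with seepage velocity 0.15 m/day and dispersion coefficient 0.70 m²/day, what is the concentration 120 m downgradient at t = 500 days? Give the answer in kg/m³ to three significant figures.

0.0283 kg/m³

For an instantaneous plane source, C(x,t) = M/(n_e·A·√(4πDt)) · exp(−(x−vt)²/(4Dt)), with n_e·A the pore (flow) area.
Plume center vt = 0.15 × 500 = 75 m, so the well at 120 m is 45 m downgradient of the peak.
√(4πDt) = 66.32 m, giving peak height M/(n_e·A·√(4πDt)) = 120/(0.35 × 43 × 66.32) = 0.1202 kg/m³.
(x−vt)²/(4Dt) = (45)²/(4 × 0.70 × 500) = 1.446; exp(−1.446) = 0.2355.
C = 0.1202 × 0.2355 = 0.0283 kg/m³.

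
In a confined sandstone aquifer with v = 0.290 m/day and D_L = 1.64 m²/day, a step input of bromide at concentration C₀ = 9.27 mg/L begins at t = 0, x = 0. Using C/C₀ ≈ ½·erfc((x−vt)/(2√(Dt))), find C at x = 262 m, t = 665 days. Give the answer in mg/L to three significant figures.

For a continuous step input, C/C₀ ≈ ½·erfc((x−vt)/(2√(Dt))).
vt = 0.290 × 665 = 192.85 m and 2√(Dt) = 2√(1.64 × 665) = 66.05 m.
Argument (x−vt)/(2√(Dt)) = (262 − 192.85)/66.05 = 1.047; ½·erfc(1.047) = 0.06935.
C = 9.27 × 0.06935 = 0.643 mg/L.

0.643 mg/L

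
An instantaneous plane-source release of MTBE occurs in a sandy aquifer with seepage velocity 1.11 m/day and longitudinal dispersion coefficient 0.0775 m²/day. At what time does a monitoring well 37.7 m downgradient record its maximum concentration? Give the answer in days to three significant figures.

For the 1D instantaneous-source solution, setting ∂C/∂t = 0 at fixed x gives v²t² + 2Dt − x² = 0, so t = (√(D² + v²x²) − D)/v².
√(D² + v²x²) = √(0.0775² + 1.11² × 37.7²) = 41.85; v² = 1.2321.
t = (41.85 − 0.0775)/1.2321 = 33.9 days (vs. the pure-advection estimate x/v = 34.0 d).

33.9 days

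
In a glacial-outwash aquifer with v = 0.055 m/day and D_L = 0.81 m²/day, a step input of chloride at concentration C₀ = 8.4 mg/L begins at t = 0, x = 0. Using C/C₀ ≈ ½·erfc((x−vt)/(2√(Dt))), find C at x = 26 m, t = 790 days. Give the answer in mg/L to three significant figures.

For a continuous step input, C/C₀ ≈ ½·erfc((x−vt)/(2√(Dt))).
vt = 0.055 × 790 = 43.45 m and 2√(Dt) = 2√(0.81 × 790) = 50.59 m.
Argument (x−vt)/(2√(Dt)) = (26 − 43.45)/50.59 = -0.3449; ½·erfc(-0.3449) = 0.6871.
C = 8.4 × 0.6871 = 5.77 mg/L.

5.77 mg/L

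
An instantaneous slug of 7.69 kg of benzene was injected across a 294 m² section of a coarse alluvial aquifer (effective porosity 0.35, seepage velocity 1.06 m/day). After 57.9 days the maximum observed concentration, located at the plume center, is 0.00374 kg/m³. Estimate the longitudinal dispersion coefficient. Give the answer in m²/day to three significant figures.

At the plume center C_max = M/(n_e·A·√(4πDt)), so D = M²/(4πt·(n_e·A·C_max)²).
n_e·A·C_max = 0.35 × 294 × 0.00374 = 0.3848 kg/m.
D = 7.69²/(4π × 57.9 × 0.3848²) = 0.549 m²/day.

0.549 m²/day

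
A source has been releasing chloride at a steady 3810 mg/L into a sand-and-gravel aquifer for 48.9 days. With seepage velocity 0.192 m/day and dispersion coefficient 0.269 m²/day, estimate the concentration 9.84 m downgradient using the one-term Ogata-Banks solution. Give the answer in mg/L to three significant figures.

For a continuous step input, C/C₀ ≈ ½·erfc((x−vt)/(2√(Dt))).
vt = 0.192 × 48.9 = 9.3888 m and 2√(Dt) = 2√(0.269 × 48.9) = 7.254 m.
Argument (x−vt)/(2√(Dt)) = (9.84 − 9.3888)/7.254 = 0.06220; ½·erfc(0.06220) = 0.4650.
C = 3810 × 0.4650 = 1770 mg/L.

1770 mg/L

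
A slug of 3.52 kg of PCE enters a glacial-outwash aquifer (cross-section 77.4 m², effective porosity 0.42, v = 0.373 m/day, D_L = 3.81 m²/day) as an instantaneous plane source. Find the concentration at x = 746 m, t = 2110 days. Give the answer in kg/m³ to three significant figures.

For an instantaneous plane source, C(x,t) = M/(n_e·A·√(4πDt)) · exp(−(x−vt)²/(4Dt)), with n_e·A the pore (flow) area.
Plume center vt = 0.373 × 2110 = 787.03 m, so the well at 746 m is 41.03 m upgradient of the peak.
√(4πDt) = 317.8 m, giving peak height M/(n_e·A·√(4πDt)) = 3.52/(0.42 × 77.4 × 317.8) = 0.0003407 kg/m³.
(x−vt)²/(4Dt) = (-41.03)²/(4 × 3.81 × 2110) = 0.05235; exp(−0.05235) = 0.9490.
C = 0.0003407 × 0.9490 = 0.000323 kg/m³.

0.000323 kg/m³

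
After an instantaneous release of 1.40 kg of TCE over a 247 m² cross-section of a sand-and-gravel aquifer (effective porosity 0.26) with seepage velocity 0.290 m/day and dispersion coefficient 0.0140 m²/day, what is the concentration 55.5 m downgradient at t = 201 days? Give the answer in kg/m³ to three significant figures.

0.00184 kg/m³

For an instantaneous plane source, C(x,t) = M/(n_e·A·√(4πDt)) · exp(−(x−vt)²/(4Dt)), with n_e·A the pore (flow) area.
Plume center vt = 0.290 × 201 = 58.29 m, so the well at 55.5 m is 2.79 m upgradient of the peak.
√(4πDt) = 5.947 m, giving peak height M/(n_e·A·√(4πDt)) = 1.40/(0.26 × 247 × 5.947) = 0.003666 kg/m³.
(x−vt)²/(4Dt) = (-2.79)²/(4 × 0.0140 × 201) = 0.6916; exp(−0.6916) = 0.5008.
C = 0.003666 × 0.5008 = 0.00184 kg/m³.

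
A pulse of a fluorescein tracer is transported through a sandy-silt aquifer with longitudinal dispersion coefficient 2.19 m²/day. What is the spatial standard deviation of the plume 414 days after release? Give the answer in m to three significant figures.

Dispersive spreading gives a Gaussian with σ² = 2Dt; advection only shifts the center.
σ = √(2 × 2.19 × 414) = 42.6 m.

42.6 m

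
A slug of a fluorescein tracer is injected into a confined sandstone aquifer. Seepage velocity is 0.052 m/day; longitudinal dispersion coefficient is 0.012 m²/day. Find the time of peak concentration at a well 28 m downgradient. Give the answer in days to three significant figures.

For the 1D instantaneous-source solution, setting ∂C/∂t = 0 at fixed x gives v²t² + 2Dt − x² = 0, so t = (√(D² + v²x²) − D)/v².
√(D² + v²x²) = √(0.012² + 0.052² × 28²) = 1.456; v² = 0.002704.
t = (1.456 − 0.012)/0.002704 = 534 days (vs. the pure-advection estimate x/v = 538 d).

534 days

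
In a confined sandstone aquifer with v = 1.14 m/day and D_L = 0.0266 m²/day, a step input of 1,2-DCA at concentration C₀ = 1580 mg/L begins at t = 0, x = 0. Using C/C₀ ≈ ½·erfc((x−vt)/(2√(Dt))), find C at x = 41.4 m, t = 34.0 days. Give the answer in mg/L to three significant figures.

39.2 mg/L

For a continuous step input, C/C₀ ≈ ½·erfc((x−vt)/(2√(Dt))).
vt = 1.14 × 34.0 = 38.76 m and 2√(Dt) = 2√(0.0266 × 34.0) = 1.902 m.
Argument (x−vt)/(2√(Dt)) = (41.4 − 38.76)/1.902 = 1.388; ½·erfc(1.388) = 0.02483.
C = 1580 × 0.02483 = 39.2 mg/L.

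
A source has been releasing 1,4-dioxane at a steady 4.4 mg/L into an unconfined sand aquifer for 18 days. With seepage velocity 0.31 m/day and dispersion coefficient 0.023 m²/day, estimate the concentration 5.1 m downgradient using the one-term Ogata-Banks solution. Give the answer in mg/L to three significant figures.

3.08 mg/L

For a continuous step input, C/C₀ ≈ ½·erfc((x−vt)/(2√(Dt))).
vt = 0.31 × 18 = 5.58 m and 2√(Dt) = 2√(0.023 × 18) = 1.287 m.
Argument (x−vt)/(2√(Dt)) = (5.1 − 5.58)/1.287 = -0.3730; ½·erfc(-0.3730) = 0.7011.
C = 4.4 × 0.7011 = 3.08 mg/L.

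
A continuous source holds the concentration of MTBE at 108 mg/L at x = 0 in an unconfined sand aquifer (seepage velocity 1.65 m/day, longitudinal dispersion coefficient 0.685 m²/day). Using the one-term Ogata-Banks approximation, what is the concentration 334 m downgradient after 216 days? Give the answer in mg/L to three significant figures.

97.6 mg/L

For a continuous step input, C/C₀ ≈ ½·erfc((x−vt)/(2√(Dt))).
vt = 1.65 × 216 = 356.4 m and 2√(Dt) = 2√(0.685 × 216) = 24.33 m.
Argument (x−vt)/(2√(Dt)) = (334 − 356.4)/24.33 = -0.9207; ½·erfc(-0.9207) = 0.9036.
C = 108 × 0.9036 = 97.6 mg/L.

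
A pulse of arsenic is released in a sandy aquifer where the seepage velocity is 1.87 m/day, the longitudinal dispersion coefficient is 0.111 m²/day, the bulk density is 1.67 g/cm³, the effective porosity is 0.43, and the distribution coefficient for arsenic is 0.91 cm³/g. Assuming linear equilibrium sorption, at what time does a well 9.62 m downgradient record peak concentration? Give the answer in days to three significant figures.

23.2 days

Retardation factor R = 1 + ρ_b·K_d/n = 1 + 1.67 × 0.91/0.43 = 4.534.
Sorption retards both mechanisms: v_R = v/R = 0.4124 m/day, D_R = D/R = 0.02448 m²/day.
Peak time from v_R²t² + 2D_R t − x² = 0: t = (√(D_R² + v_R²x²) − D_R)/v_R².
√(D_R² + v_R²x²) = √(0.02448² + 0.4124² × 9.62²) = 3.967; v_R² = 0.1701.
t = (3.967 − 0.02448)/0.1701 = 23.2 days.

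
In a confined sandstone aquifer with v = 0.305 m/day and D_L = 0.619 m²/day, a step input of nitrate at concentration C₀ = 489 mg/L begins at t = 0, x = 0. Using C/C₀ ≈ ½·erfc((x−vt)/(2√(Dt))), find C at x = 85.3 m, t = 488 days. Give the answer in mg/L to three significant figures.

For a continuous step input, C/C₀ ≈ ½·erfc((x−vt)/(2√(Dt))).
vt = 0.305 × 488 = 148.84 m and 2√(Dt) = 2√(0.619 × 488) = 34.76 m.
Argument (x−vt)/(2√(Dt)) = (85.3 − 148.84)/34.76 = -1.828; ½·erfc(-1.828) = 0.9951.
C = 489 × 0.9951 = 487 mg/L.

487 mg/L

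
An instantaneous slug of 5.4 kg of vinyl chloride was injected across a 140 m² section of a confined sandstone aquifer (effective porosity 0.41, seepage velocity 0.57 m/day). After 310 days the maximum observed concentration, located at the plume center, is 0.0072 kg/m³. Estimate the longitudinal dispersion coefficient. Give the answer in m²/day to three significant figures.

At the plume center C_max = M/(n_e·A·√(4πDt)), so D = M²/(4πt·(n_e·A·C_max)²).
n_e·A·C_max = 0.41 × 140 × 0.0072 = 0.4133 kg/m.
D = 5.4²/(4π × 310 × 0.4133²) = 0.0438 m²/day.

0.0438 m²/day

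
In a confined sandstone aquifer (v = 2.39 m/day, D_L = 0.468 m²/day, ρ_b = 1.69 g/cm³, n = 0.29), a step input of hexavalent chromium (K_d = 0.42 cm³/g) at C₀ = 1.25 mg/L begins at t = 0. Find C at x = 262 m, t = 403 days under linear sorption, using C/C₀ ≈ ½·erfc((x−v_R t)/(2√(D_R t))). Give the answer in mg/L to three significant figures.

Retardation factor R = 1 + ρ_b·K_d/n = 1 + 1.69 × 0.42/0.29 = 3.448.
Sorption retards both mechanisms: v_R = v/R = 0.6932 m/day, D_R = D/R = 0.1357 m²/day.
v_R·t = 0.6932 × 403 = 279.3596 m; 2√(D_R t) = 14.79 m; argument = (262 − 279.3596)/14.79 = -1.174.
C = C₀ × ½·erfc(-1.174) = 1.25 × 0.9516 = 1.19 mg/L.

1.19 mg/L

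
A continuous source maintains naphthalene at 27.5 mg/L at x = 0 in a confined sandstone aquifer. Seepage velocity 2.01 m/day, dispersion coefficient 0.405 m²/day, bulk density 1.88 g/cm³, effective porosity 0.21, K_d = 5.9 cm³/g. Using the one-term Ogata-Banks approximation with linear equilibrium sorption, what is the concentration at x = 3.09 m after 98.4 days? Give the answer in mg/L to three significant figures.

Retardation factor R = 1 + ρ_b·K_d/n = 1 + 1.88 × 5.9/0.21 = 53.82.
Sorption retards both mechanisms: v_R = v/R = 0.03735 m/day, D_R = D/R = 0.007525 m²/day.
v_R·t = 0.03735 × 98.4 = 3.67524 m; 2√(D_R t) = 1.721 m; argument = (3.09 − 3.67524)/1.721 = -0.3401.
C = C₀ × ½·erfc(-0.3401) = 27.5 × 0.6847 = 18.8 mg/L.

18.8 mg/L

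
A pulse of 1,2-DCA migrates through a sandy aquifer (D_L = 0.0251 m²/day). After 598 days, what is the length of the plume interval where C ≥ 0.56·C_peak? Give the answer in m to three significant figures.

The plume is Gaussian with σ = √(2Dt) = √(2 × 0.0251 × 598) = 5.479 m.
C/C_peak = exp(−Δx²/(2σ²)) = 0.56 ⇒ Δx = σ·√(−2 ln 0.56) = 5.479 × 1.077 = 5.901 m.
Width = 2Δx = 11.8 m.

11.8 m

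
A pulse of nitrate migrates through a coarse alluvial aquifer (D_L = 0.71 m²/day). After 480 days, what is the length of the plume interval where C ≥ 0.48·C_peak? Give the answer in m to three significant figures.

63.3 m

The plume is Gaussian with σ = √(2Dt) = √(2 × 0.71 × 480) = 26.11 m.
C/C_peak = exp(−Δx²/(2σ²)) = 0.48 ⇒ Δx = σ·√(−2 ln 0.48) = 26.11 × 1.212 = 31.65 m.
Width = 2Δx = 63.3 m.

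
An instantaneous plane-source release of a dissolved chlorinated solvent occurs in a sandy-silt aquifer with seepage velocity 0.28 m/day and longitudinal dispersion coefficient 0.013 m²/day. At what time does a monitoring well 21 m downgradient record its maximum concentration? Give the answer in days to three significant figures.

For the 1D instantaneous-source solution, setting ∂C/∂t = 0 at fixed x gives v²t² + 2Dt − x² = 0, so t = (√(D² + v²x²) − D)/v².
√(D² + v²x²) = √(0.013² + 0.28² × 21²) = 5.880; v² = 0.0784.
t = (5.880 − 0.013)/0.0784 = 74.8 days (vs. the pure-advection estimate x/v = 75.0 d).

74.8 days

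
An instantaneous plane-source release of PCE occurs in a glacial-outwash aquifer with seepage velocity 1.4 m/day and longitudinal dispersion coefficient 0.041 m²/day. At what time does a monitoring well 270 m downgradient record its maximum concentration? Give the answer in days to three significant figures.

For the 1D instantaneous-source solution, setting ∂C/∂t = 0 at fixed x gives v²t² + 2Dt − x² = 0, so t = (√(D² + v²x²) − D)/v².
√(D² + v²x²) = √(0.041² + 1.4² × 270²) = 378.0; v² = 1.96.
t = (378.0 − 0.041)/1.96 = 193 days (vs. the pure-advection estimate x/v = 193 d).

193 days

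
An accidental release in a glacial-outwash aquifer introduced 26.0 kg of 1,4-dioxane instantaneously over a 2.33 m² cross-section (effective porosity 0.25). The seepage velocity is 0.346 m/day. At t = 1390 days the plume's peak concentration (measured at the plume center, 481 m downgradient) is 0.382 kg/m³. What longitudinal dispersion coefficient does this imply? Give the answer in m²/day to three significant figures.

0.782 m²/day

At the plume center C_max = M/(n_e·A·√(4πDt)), so D = M²/(4πt·(n_e·A·C_max)²).
n_e·A·C_max = 0.25 × 2.33 × 0.382 = 0.2225 kg/m.
D = 26.0²/(4π × 1390 × 0.2225²) = 0.782 m²/day.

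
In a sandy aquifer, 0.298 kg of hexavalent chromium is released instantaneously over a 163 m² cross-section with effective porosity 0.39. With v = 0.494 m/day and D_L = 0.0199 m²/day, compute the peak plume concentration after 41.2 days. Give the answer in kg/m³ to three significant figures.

0.00146 kg/m³

The peak of an instantaneous 1D plume sits at x = vt; there the Gaussian factor is 1 and C_max = M/(n_e·A·√(4πDt)), where n_e·A is the pore area the mass is dissolved in.
√(4πDt) = √(4π × 0.0199 × 41.2) = 3.210 m, so C_max = 0.298/(0.39 × 163 × 3.210) = 0.00146 kg/m³.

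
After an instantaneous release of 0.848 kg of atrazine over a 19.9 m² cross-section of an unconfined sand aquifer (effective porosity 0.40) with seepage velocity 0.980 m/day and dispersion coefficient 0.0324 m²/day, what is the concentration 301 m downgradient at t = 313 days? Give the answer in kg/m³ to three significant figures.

0.00419 kg/m³

For an instantaneous plane source, C(x,t) = M/(n_e·A·√(4πDt)) · exp(−(x−vt)²/(4Dt)), with n_e·A the pore (flow) area.
Plume center vt = 0.980 × 313 = 306.74 m, so the well at 301 m is 5.74 m upgradient of the peak.
√(4πDt) = 11.29 m, giving peak height M/(n_e·A·√(4πDt)) = 0.848/(0.40 × 19.9 × 11.29) = 0.009436 kg/m³.
(x−vt)²/(4Dt) = (-5.74)²/(4 × 0.0324 × 313) = 0.8122; exp(−0.8122) = 0.4439.
C = 0.009436 × 0.4439 = 0.00419 kg/m³.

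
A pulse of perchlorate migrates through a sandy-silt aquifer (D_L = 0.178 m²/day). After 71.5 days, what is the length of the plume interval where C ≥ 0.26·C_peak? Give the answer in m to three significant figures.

16.6 m

The plume is Gaussian with σ = √(2Dt) = √(2 × 0.178 × 71.5) = 5.045 m.
C/C_peak = exp(−Δx²/(2σ²)) = 0.26 ⇒ Δx = σ·√(−2 ln 0.26) = 5.045 × 1.641 = 8.279 m.
Width = 2Δx = 16.6 m.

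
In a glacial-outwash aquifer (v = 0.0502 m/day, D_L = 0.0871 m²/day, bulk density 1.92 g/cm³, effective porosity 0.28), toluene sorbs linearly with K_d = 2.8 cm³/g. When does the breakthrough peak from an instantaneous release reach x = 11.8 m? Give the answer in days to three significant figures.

Retardation factor R = 1 + ρ_b·K_d/n = 1 + 1.92 × 2.8/0.28 = 20.20.
Sorption retards both mechanisms: v_R = v/R = 0.002485 m/day, D_R = D/R = 0.004312 m²/day.
Peak time from v_R²t² + 2D_R t − x² = 0: t = (√(D_R² + v_R²x²) − D_R)/v_R².
√(D_R² + v_R²x²) = √(0.004312² + 0.002485² × 11.8²) = 0.02964; v_R² = 6.175e-06.
t = (0.02964 − 0.004312)/6.175e-06 = 4100 days.

4100 days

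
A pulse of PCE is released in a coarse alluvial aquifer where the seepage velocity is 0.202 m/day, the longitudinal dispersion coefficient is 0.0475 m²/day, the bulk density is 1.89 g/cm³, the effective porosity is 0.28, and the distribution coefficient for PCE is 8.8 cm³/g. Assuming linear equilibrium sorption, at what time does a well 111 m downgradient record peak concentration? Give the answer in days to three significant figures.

Retardation factor R = 1 + ρ_b·K_d/n = 1 + 1.89 × 8.8/0.28 = 60.40.
Sorption retards both mechanisms: v_R = v/R = 0.003344 m/day, D_R = D/R = 0.0007864 m²/day.
Peak time from v_R²t² + 2D_R t − x² = 0: t = (√(D_R² + v_R²x²) − D_R)/v_R².
√(D_R² + v_R²x²) = √(0.0007864² + 0.003344² × 111²) = 0.3712; v_R² = 1.118e-05.
t = (0.3712 − 0.0007864)/1.118e-05 = 33100 days.

33100 days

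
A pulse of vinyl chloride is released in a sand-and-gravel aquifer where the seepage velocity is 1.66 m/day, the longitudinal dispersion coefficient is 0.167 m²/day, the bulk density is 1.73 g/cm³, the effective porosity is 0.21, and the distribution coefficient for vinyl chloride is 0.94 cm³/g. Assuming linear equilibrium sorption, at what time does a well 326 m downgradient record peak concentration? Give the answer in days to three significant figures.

1720 days

Retardation factor R = 1 + ρ_b·K_d/n = 1 + 1.73 × 0.94/0.21 = 8.744.
Sorption retards both mechanisms: v_R = v/R = 0.1898 m/day, D_R = D/R = 0.01910 m²/day.
Peak time from v_R²t² + 2D_R t − x² = 0: t = (√(D_R² + v_R²x²) − D_R)/v_R².
√(D_R² + v_R²x²) = √(0.01910² + 0.1898² × 326²) = 61.87; v_R² = 0.03602.
t = (61.87 − 0.01910)/0.03602 = 1720 days.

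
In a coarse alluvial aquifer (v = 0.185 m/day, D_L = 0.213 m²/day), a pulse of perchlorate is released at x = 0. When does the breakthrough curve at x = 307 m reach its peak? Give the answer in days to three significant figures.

1650 days

For the 1D instantaneous-source solution, setting ∂C/∂t = 0 at fixed x gives v²t² + 2Dt − x² = 0, so t = (√(D² + v²x²) − D)/v².
√(D² + v²x²) = √(0.213² + 0.185² × 307²) = 56.80; v² = 0.034225.
t = (56.80 − 0.213)/0.034225 = 1650 days (vs. the pure-advection estimate x/v = 1660 d).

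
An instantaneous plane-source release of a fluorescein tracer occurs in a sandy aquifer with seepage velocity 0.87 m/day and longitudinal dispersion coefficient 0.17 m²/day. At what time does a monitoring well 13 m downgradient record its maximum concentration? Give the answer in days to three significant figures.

For the 1D instantaneous-source solution, setting ∂C/∂t = 0 at fixed x gives v²t² + 2Dt − x² = 0, so t = (√(D² + v²x²) − D)/v².
√(D² + v²x²) = √(0.17² + 0.87² × 13²) = 11.31; v² = 0.7569.
t = (11.31 − 0.17)/0.7569 = 14.7 days (vs. the pure-advection estimate x/v = 14.9 d).

14.7 days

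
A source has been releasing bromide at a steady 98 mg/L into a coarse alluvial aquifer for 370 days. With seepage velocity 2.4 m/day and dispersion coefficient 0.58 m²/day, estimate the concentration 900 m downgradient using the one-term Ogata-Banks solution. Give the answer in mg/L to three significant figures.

For a continuous step input, C/C₀ ≈ ½·erfc((x−vt)/(2√(Dt))).
vt = 2.4 × 370 = 888 m and 2√(Dt) = 2√(0.58 × 370) = 29.30 m.
Argument (x−vt)/(2√(Dt)) = (900 − 888)/29.30 = 0.4096; ½·erfc(0.4096) = 0.2812.
C = 98 × 0.2812 = 27.6 mg/L.

27.6 mg/L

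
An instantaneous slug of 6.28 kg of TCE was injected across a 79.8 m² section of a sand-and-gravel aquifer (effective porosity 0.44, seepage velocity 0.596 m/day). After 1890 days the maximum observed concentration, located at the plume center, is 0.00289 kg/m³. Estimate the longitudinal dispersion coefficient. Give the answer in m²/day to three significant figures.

At the plume center C_max = M/(n_e·A·√(4πDt)), so D = M²/(4πt·(n_e·A·C_max)²).
n_e·A·C_max = 0.44 × 79.8 × 0.00289 = 0.1015 kg/m.
D = 6.28²/(4π × 1890 × 0.1015²) = 0.161 m²/day.

0.161 m²/day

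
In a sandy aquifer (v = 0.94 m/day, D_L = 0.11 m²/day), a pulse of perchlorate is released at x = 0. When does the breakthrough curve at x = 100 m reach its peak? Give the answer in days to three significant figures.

106 days

For the 1D instantaneous-source solution, setting ∂C/∂t = 0 at fixed x gives v²t² + 2Dt − x² = 0, so t = (√(D² + v²x²) − D)/v².
√(D² + v²x²) = √(0.11² + 0.94² × 100²) = 94.00; v² = 0.8836.
t = (94.00 − 0.11)/0.8836 = 106 days (vs. the pure-advection estimate x/v = 106 d).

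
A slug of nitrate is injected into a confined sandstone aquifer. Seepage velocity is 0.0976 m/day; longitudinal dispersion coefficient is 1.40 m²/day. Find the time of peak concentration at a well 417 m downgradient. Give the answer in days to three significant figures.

4130 days

For the 1D instantaneous-source solution, setting ∂C/∂t = 0 at fixed x gives v²t² + 2Dt − x² = 0, so t = (√(D² + v²x²) − D)/v².
√(D² + v²x²) = √(1.40² + 0.0976² × 417²) = 40.72; v² = 0.00952576.
t = (40.72 − 1.40)/0.00952576 = 4130 days (vs. the pure-advection estimate x/v = 4270 d).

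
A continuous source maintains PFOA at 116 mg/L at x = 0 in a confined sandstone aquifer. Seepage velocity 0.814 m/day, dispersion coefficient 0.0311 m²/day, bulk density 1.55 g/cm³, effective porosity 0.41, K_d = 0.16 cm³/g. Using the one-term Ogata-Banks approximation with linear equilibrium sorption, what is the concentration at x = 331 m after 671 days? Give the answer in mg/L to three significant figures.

Retardation factor R = 1 + ρ_b·K_d/n = 1 + 1.55 × 0.16/0.41 = 1.605.
Sorption retards both mechanisms: v_R = v/R = 0.5072 m/day, D_R = D/R = 0.01938 m²/day.
v_R·t = 0.5072 × 671 = 340.3312 m; 2√(D_R t) = 7.212 m; argument = (331 − 340.3312)/7.212 = -1.294.
C = C₀ × ½·erfc(-1.294) = 116 × 0.9664 = 112 mg/L.

112 mg/L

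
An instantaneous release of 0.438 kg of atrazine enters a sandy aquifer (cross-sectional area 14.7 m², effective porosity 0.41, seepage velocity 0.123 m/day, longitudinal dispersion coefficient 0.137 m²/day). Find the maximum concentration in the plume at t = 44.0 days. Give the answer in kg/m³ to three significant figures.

0.00835 kg/m³

The peak of an instantaneous 1D plume sits at x = vt; there the Gaussian factor is 1 and C_max = M/(n_e·A·√(4πDt)), where n_e·A is the pore area the mass is dissolved in.
√(4πDt) = √(4π × 0.137 × 44.0) = 8.703 m, so C_max = 0.438/(0.41 × 14.7 × 8.703) = 0.00835 kg/m³.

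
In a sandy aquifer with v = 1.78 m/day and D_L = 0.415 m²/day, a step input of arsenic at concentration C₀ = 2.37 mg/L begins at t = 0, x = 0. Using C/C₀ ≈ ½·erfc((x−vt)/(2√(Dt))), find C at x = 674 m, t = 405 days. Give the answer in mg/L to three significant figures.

2.36 mg/L

For a continuous step input, C/C₀ ≈ ½·erfc((x−vt)/(2√(Dt))).
vt = 1.78 × 405 = 720.9 m and 2√(Dt) = 2√(0.415 × 405) = 25.93 m.
Argument (x−vt)/(2√(Dt)) = (674 − 720.9)/25.93 = -1.809; ½·erfc(-1.809) = 0.9947.
C = 2.37 × 0.9947 = 2.36 mg/L.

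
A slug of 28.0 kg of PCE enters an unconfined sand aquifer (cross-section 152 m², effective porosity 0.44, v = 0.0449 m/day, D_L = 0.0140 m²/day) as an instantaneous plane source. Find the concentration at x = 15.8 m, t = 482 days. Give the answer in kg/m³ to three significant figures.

For an instantaneous plane source, C(x,t) = M/(n_e·A·√(4πDt)) · exp(−(x−vt)²/(4Dt)), with n_e·A the pore (flow) area.
Plume center vt = 0.0449 × 482 = 21.6418 m, so the well at 15.8 m is 5.8418 m upgradient of the peak.
√(4πDt) = 9.209 m, giving peak height M/(n_e·A·√(4πDt)) = 28.0/(0.44 × 152 × 9.209) = 0.04546 kg/m³.
(x−vt)²/(4Dt) = (-5.8418)²/(4 × 0.0140 × 482) = 1.264; exp(−1.264) = 0.2825.
C = 0.04546 × 0.2825 = 0.0128 kg/m³.

0.0128 kg/m³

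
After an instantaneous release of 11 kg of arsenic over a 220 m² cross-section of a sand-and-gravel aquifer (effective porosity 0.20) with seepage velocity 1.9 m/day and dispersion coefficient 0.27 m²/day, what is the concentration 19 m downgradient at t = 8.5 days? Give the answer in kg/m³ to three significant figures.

0.0192 kg/m³

For an instantaneous plane source, C(x,t) = M/(n_e·A·√(4πDt)) · exp(−(x−vt)²/(4Dt)), with n_e·A the pore (flow) area.
Plume center vt = 1.9 × 8.5 = 16.15 m, so the well at 19 m is 2.85 m downgradient of the peak.
√(4πDt) = 5.370 m, giving peak height M/(n_e·A·√(4πDt)) = 11/(0.20 × 220 × 5.370) = 0.04655 kg/m³.
(x−vt)²/(4Dt) = (2.85)²/(4 × 0.27 × 8.5) = 0.8848; exp(−0.8848) = 0.4128.
C = 0.04655 × 0.4128 = 0.0192 kg/m³.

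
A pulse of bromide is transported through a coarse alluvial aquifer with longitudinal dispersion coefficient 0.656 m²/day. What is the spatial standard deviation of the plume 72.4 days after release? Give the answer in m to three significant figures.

9.75 m

Dispersive spreading gives a Gaussian with σ² = 2Dt; advection only shifts the center.
σ = √(2 × 0.656 × 72.4) = 9.75 m.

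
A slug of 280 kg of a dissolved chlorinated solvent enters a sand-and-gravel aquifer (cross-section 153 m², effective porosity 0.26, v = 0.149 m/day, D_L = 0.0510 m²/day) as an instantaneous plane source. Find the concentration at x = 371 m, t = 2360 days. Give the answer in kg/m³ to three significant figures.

For an instantaneous plane source, C(x,t) = M/(n_e·A·√(4πDt)) · exp(−(x−vt)²/(4Dt)), with n_e·A the pore (flow) area.
Plume center vt = 0.149 × 2360 = 351.64 m, so the well at 371 m is 19.36 m downgradient of the peak.
√(4πDt) = 38.89 m, giving peak height M/(n_e·A·√(4πDt)) = 280/(0.26 × 153 × 38.89) = 0.1810 kg/m³.
(x−vt)²/(4Dt) = (19.36)²/(4 × 0.0510 × 2360) = 0.7785; exp(−0.7785) = 0.4591.
C = 0.1810 × 0.4591 = 0.0831 kg/m³.

0.0831 kg/m³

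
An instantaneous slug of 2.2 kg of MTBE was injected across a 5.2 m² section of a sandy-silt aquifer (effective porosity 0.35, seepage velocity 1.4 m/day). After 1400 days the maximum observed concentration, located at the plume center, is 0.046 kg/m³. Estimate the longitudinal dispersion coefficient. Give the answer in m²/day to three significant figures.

At the plume center C_max = M/(n_e·A·√(4πDt)), so D = M²/(4πt·(n_e·A·C_max)²).
n_e·A·C_max = 0.35 × 5.2 × 0.046 = 0.08372 kg/m.
D = 2.2²/(4π × 1400 × 0.08372²) = 0.0393 m²/day.

0.0393 m²/day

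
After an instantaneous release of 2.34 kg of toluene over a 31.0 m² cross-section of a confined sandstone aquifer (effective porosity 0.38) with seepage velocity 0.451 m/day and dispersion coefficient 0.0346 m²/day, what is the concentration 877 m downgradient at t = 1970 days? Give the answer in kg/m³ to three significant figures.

0.00419 kg/m³

For an instantaneous plane source, C(x,t) = M/(n_e·A·√(4πDt)) · exp(−(x−vt)²/(4Dt)), with n_e·A the pore (flow) area.
Plume center vt = 0.451 × 1970 = 888.47 m, so the well at 877 m is 11.47 m upgradient of the peak.
√(4πDt) = 29.27 m, giving peak height M/(n_e·A·√(4πDt)) = 2.34/(0.38 × 31.0 × 29.27) = 0.006787 kg/m³.
(x−vt)²/(4Dt) = (-11.47)²/(4 × 0.0346 × 1970) = 0.4825; exp(−0.4825) = 0.6172.
C = 0.006787 × 0.6172 = 0.00419 kg/m³.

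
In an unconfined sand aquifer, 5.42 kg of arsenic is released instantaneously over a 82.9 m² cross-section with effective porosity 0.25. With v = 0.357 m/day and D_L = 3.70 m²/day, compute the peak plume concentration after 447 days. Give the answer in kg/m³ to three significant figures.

0.00181 kg/m³

The peak of an instantaneous 1D plume sits at x = vt; there the Gaussian factor is 1 and C_max = M/(n_e·A·√(4πDt)), where n_e·A is the pore area the mass is dissolved in.
√(4πDt) = √(4π × 3.70 × 447) = 144.2 m, so C_max = 5.42/(0.25 × 82.9 × 144.2) = 0.00181 kg/m³.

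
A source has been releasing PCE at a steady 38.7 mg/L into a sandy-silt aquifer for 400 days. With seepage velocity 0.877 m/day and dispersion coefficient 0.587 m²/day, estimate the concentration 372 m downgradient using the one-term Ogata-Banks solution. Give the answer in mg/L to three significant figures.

For a continuous step input, C/C₀ ≈ ½·erfc((x−vt)/(2√(Dt))).
vt = 0.877 × 400 = 350.8 m and 2√(Dt) = 2√(0.587 × 400) = 30.65 m.
Argument (x−vt)/(2√(Dt)) = (372 − 350.8)/30.65 = 0.6917; ½·erfc(0.6917) = 0.1640.
C = 38.7 × 0.1640 = 6.35 mg/L.

6.35 mg/L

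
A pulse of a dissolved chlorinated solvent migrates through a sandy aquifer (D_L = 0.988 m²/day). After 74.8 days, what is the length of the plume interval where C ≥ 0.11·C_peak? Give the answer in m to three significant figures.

The plume is Gaussian with σ = √(2Dt) = √(2 × 0.988 × 74.8) = 12.16 m.
C/C_peak = exp(−Δx²/(2σ²)) = 0.11 ⇒ Δx = σ·√(−2 ln 0.11) = 12.16 × 2.101 = 25.55 m.
Width = 2Δx = 51.1 m.

51.1 m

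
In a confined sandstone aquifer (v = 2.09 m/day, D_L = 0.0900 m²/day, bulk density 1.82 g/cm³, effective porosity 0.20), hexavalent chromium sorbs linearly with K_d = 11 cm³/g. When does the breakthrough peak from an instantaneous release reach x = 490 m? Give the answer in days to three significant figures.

Retardation factor R = 1 + ρ_b·K_d/n = 1 + 1.82 × 11/0.20 = 101.1.
Sorption retards both mechanisms: v_R = v/R = 0.02067 m/day, D_R = D/R = 0.0008902 m²/day.
Peak time from v_R²t² + 2D_R t − x² = 0: t = (√(D_R² + v_R²x²) − D_R)/v_R².
√(D_R² + v_R²x²) = √(0.0008902² + 0.02067² × 490²) = 10.13; v_R² = 0.0004272.
t = (10.13 − 0.0008902)/0.0004272 = 23700 days.

23700 days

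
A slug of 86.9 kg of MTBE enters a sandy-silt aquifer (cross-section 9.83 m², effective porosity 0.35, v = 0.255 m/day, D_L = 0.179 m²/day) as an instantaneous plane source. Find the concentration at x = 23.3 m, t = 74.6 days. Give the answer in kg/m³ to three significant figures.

1.38 kg/m³

For an instantaneous plane source, C(x,t) = M/(n_e·A·√(4πDt)) · exp(−(x−vt)²/(4Dt)), with n_e·A the pore (flow) area.
Plume center vt = 0.255 × 74.6 = 19.023 m, so the well at 23.3 m is 4.277 m downgradient of the peak.
√(4πDt) = 12.95 m, giving peak height M/(n_e·A·√(4πDt)) = 86.9/(0.35 × 9.83 × 12.95) = 1.950 kg/m³.
(x−vt)²/(4Dt) = (4.277)²/(4 × 0.179 × 74.6) = 0.3425; exp(−0.3425) = 0.7100.
C = 1.950 × 0.7100 = 1.38 kg/m³.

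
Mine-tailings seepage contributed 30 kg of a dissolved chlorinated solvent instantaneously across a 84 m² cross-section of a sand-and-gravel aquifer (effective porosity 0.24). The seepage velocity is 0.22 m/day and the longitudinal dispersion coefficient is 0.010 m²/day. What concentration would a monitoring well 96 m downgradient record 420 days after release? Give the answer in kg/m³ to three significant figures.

For an instantaneous plane source, C(x,t) = M/(n_e·A·√(4πDt)) · exp(−(x−vt)²/(4Dt)), with n_e·A the pore (flow) area.
Plume center vt = 0.22 × 420 = 92.4 m, so the well at 96 m is 3.6 m downgradient of the peak.
√(4πDt) = 7.265 m, giving peak height M/(n_e·A·√(4πDt)) = 30/(0.24 × 84 × 7.265) = 0.2048 kg/m³.
(x−vt)²/(4Dt) = (3.6)²/(4 × 0.010 × 420) = 0.7714; exp(−0.7714) = 0.4624.
C = 0.2048 × 0.4624 = 0.0947 kg/m³.

0.0947 kg/m³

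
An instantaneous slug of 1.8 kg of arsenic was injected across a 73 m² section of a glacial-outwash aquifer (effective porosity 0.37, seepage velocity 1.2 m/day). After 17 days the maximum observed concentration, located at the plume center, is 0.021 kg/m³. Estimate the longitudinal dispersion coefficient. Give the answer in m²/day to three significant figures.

0.0471 m²/day

At the plume center C_max = M/(n_e·A·√(4πDt)), so D = M²/(4πt·(n_e·A·C_max)²).
n_e·A·C_max = 0.37 × 73 × 0.021 = 0.5672 kg/m.
D = 1.8²/(4π × 17 × 0.5672²) = 0.0471 m²/day.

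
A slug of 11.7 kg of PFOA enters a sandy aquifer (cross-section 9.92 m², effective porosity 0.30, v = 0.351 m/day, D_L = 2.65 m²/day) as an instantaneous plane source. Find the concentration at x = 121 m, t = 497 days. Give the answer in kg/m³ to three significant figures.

For an instantaneous plane source, C(x,t) = M/(n_e·A·√(4πDt)) · exp(−(x−vt)²/(4Dt)), with n_e·A the pore (flow) area.
Plume center vt = 0.351 × 497 = 174.447 m, so the well at 121 m is 53.447 m upgradient of the peak.
√(4πDt) = 128.6 m, giving peak height M/(n_e·A·√(4πDt)) = 11.7/(0.30 × 9.92 × 128.6) = 0.03057 kg/m³.
(x−vt)²/(4Dt) = (-53.447)²/(4 × 2.65 × 497) = 0.5422; exp(−0.5422) = 0.5815.
C = 0.03057 × 0.5815 = 0.0178 kg/m³.

0.0178 kg/m³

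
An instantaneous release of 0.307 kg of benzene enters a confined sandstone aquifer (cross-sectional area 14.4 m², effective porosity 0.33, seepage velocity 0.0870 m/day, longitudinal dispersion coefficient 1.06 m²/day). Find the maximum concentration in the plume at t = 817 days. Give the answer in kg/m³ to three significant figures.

The peak of an instantaneous 1D plume sits at x = vt; there the Gaussian factor is 1 and C_max = M/(n_e·A·√(4πDt)), where n_e·A is the pore area the mass is dissolved in.
√(4πDt) = √(4π × 1.06 × 817) = 104.3 m, so C_max = 0.307/(0.33 × 14.4 × 104.3) = 0.000619 kg/m³.

0.000619 kg/m³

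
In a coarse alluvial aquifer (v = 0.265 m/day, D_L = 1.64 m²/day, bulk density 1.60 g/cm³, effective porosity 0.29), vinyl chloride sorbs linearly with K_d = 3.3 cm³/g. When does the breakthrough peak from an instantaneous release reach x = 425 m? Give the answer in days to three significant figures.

Retardation factor R = 1 + ρ_b·K_d/n = 1 + 1.60 × 3.3/0.29 = 19.21.
Sorption retards both mechanisms: v_R = v/R = 0.01379 m/day, D_R = D/R = 0.08537 m²/day.
Peak time from v_R²t² + 2D_R t − x² = 0: t = (√(D_R² + v_R²x²) − D_R)/v_R².
√(D_R² + v_R²x²) = √(0.08537² + 0.01379² × 425²) = 5.861; v_R² = 0.0001902.
t = (5.861 − 0.08537)/0.0001902 = 30400 days.

30400 days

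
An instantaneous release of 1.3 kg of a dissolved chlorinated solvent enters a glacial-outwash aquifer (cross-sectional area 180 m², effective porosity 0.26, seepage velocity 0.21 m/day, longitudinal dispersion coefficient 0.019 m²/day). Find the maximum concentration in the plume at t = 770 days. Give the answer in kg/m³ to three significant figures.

The peak of an instantaneous 1D plume sits at x = vt; there the Gaussian factor is 1 and C_max = M/(n_e·A·√(4πDt)), where n_e·A is the pore area the mass is dissolved in.
√(4πDt) = √(4π × 0.019 × 770) = 13.56 m, so C_max = 1.3/(0.26 × 180 × 13.56) = 0.00205 kg/m³.

0.00205 kg/m³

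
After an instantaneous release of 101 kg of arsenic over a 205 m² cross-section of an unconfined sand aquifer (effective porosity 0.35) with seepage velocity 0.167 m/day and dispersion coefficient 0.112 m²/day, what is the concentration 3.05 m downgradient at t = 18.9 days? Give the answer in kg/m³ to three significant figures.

0.273 kg/m³

For an instantaneous plane source, C(x,t) = M/(n_e·A·√(4πDt)) · exp(−(x−vt)²/(4Dt)), with n_e·A the pore (flow) area.
Plume center vt = 0.167 × 18.9 = 3.1563 m, so the well at 3.05 m is 0.1063 m upgradient of the peak.
√(4πDt) = 5.158 m, giving peak height M/(n_e·A·√(4πDt)) = 101/(0.35 × 205 × 5.158) = 0.2729 kg/m³.
(x−vt)²/(4Dt) = (-0.1063)²/(4 × 0.112 × 18.9) = 0.001335; exp(−0.001335) = 0.9987.
C = 0.2729 × 0.9987 = 0.273 kg/m³.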